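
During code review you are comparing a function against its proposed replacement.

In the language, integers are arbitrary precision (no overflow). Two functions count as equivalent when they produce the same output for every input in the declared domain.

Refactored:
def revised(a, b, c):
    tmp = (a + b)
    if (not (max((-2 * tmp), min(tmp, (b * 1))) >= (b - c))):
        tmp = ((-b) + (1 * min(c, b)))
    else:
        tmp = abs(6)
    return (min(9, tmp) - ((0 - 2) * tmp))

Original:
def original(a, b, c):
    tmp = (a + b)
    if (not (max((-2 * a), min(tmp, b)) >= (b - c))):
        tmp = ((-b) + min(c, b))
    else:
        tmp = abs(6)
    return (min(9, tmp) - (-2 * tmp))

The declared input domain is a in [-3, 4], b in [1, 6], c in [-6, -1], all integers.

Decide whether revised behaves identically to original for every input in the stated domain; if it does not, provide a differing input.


Run the pair on a=-3, b=1, c=-5.
original: tmp := -2 | (not (max((-2 * a), min(tmp, b)) >= (b - c))): false | tmp := 6 | result 18
revised: tmp := -2 | (not (max((-2 * tmp), min(tmp, (b * 1))) >= (b - c))): true | tmp := -6 | result -18
18 vs -18 — the two versions disagree here.
verdict: not equivalent; witness: a=-3, b=1, c=-5


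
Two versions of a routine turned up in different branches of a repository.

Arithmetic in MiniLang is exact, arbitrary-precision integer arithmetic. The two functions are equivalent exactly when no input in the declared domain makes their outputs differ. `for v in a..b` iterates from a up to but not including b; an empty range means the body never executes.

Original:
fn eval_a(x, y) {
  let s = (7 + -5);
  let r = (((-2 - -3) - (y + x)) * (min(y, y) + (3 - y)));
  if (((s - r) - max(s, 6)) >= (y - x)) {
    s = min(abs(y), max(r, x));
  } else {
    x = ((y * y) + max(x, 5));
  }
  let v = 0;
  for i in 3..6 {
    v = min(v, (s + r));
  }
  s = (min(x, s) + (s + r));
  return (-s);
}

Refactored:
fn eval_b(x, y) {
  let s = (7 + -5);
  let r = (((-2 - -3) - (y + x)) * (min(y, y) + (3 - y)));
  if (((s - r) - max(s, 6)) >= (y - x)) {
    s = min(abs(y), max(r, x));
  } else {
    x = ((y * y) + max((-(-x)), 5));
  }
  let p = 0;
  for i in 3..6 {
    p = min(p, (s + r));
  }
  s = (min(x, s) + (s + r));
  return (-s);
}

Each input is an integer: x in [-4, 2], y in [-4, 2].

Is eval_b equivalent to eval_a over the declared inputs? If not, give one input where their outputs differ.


This is a faithful refactor — local variable names differ, but the computed results match everywhere.
One worked example (x=2, y=-1) — eval_a: s = 2; r = 0; (((s - r) - max(s, 6)) >= (y - x)) -> false; x = 6; v = 0; [i=3]; v = 0; [i=4]; v = 0; [i=5]; v = 0; s = 4; return -4; eval_b: s = 2; r = 0; (((s - r) - max(s, 6)) >= (y - x)) -> false; x = 6; p = 0; [i=3]; p = 0; [i=4]; p = 0; [i=5]; p = 0; s = 4; return -4; agreement on -4.
Every one of the 49 inputs gives matching results.
verdict: equivalent


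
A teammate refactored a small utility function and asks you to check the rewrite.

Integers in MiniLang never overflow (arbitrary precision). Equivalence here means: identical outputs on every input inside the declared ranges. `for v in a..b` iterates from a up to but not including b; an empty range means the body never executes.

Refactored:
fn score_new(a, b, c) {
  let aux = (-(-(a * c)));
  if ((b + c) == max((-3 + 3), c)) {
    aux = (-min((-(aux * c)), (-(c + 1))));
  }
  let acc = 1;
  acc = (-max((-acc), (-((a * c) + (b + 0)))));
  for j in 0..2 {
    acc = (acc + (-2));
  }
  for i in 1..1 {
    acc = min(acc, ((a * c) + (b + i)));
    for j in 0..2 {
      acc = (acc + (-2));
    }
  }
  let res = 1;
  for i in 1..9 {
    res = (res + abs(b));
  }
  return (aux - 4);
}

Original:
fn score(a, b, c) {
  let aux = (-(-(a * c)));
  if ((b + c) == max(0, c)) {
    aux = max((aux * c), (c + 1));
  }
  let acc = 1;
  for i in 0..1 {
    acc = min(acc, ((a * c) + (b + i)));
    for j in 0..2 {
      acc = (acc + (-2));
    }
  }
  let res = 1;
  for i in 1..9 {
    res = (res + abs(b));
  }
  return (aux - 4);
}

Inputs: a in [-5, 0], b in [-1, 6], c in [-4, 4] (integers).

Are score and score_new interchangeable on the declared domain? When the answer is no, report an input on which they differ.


Reading the diff, among the changes: arithmetic usage differs; also min/max/abs usage differs; also statement counts differ; also loop structure differs; also constant usage differs.
Tracing a=0, b=4, c=1: score: aux := 0 | ((b + c) == max(0, c)): false | acc := 1 | iter i=0: | acc := 1 | iter j=0: | acc := -1 | iter j=1: | acc := -3 | res := 1 | iter i=1: | res := 5 | iter i=2: | res := 9 | iter i=3: | res := 13 | iter i=4: | res := 17 | iter i=5: | res := 21 | iter i=6: | res := 25 | iter i=7: | res := 29 | iter i=8: | res := 33 | result -4 | score_new: aux := 0 | ((b + c) == max((-3 + 3), c)): false | acc := 1 | acc := 1 | iter j=0: | acc := -1 | iter j=1: | acc := -3 | loop over i: empty range | res := 1 | iter i=1: | res := 5 | iter i=2: | res := 9 | iter i=3: | res := 13 | iter i=4: | res := 17 | iter i=5: | res := 21 | iter i=6: | res := 25 | iter i=7: | res := 29 | iter i=8: | res := 33 | result -4 — matching result -4.
Checked all 432 inputs in the declared domain: the outputs agree on every one.
verdict: equivalent


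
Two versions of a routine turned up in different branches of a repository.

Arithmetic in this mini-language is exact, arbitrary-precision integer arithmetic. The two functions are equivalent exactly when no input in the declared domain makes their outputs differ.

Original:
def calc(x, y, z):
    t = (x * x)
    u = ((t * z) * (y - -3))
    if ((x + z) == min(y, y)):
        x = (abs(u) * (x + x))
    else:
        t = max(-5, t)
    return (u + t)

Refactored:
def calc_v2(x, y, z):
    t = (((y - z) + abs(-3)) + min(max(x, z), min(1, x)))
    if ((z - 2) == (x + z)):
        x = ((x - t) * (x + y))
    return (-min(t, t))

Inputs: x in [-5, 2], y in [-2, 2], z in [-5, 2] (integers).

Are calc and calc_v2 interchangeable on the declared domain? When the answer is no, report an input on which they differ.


x=-5, y=-2, z=-5 yields -100 from calc but -1 from calc_v2.
verdict: not equivalent; witness: x=-5, y=-2, z=-5


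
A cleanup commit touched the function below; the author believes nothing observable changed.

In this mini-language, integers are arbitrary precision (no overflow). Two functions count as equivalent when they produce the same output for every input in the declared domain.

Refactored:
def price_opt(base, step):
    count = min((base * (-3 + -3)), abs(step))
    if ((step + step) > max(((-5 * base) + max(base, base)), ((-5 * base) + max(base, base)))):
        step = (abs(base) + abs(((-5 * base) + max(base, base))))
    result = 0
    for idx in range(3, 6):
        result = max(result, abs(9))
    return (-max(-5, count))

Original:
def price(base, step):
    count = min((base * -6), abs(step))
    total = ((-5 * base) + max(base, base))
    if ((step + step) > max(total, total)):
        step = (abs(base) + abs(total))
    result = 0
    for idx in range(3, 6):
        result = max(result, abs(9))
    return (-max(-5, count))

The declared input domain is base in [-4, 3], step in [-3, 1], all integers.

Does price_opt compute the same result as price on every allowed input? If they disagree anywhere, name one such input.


Equivalent — the differences include constant usage differs; also local variable names differ; also min/max/abs usage differs; also statement counts differ; also arithmetic usage differs, yet no declared input distinguishes the two.
One worked example (base=-4, step=0) — price: count := 0 | total := 16 | ((step + step) > max(total, total)): false | result := 0 | iter idx=3: | result := 9 | iter idx=4: | result := 9 | iter idx=5: | result := 9 | result 0; price_opt: count := 0 | ((step + step) > max(((-5 * base) + max(base, base)), ((-5 * base) + max(base, base)))): false | result := 0 | iter idx=3: | result := 9 | iter idx=4: | result := 9 | iter idx=5: | result := 9 | result 0; agreement on 0.
Every one of the 40 inputs gives matching results.
verdict: equivalent


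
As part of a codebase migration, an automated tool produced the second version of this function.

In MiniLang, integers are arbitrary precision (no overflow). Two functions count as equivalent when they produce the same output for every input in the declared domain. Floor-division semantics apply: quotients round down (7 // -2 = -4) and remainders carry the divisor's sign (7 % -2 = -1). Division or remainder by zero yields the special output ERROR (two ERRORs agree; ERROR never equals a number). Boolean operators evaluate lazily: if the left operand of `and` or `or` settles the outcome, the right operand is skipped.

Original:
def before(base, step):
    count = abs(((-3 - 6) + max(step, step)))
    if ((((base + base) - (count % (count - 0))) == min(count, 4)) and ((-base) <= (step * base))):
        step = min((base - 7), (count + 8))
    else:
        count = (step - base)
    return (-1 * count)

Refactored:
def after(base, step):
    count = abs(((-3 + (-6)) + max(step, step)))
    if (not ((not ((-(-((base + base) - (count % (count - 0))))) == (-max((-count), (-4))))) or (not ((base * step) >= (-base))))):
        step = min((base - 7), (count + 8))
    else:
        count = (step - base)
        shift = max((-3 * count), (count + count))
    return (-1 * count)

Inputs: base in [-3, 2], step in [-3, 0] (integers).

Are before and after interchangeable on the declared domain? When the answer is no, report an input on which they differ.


Equivalent — the differences include local variable names differ, plus constant usage differs, plus min/max/abs usage differs, plus arithmetic usage differs, plus boolean connective usage differs, plus statement counts differ, plus comparison usage differs, yet no declared input distinguishes the two.
Spot check at base=2, step=0 — before: count becomes 9; next ((((base + base) - (count % (count - 0))) == min(count, 4)) and ((-base) <= (step * base))) evaluates to true; next step becomes -5; next final value -9. after: count becomes 9; next (not ((not ((-(-((base + base) - (count % (count - 0))))) == (-max((-count), (-4))))) or (not ((base * step) >= (-base))))) evaluates to true; next step becomes -5; next final value -9. Both give -9.
Checked all 24 inputs in the declared domain: the outputs agree on every one.
verdict: equivalent


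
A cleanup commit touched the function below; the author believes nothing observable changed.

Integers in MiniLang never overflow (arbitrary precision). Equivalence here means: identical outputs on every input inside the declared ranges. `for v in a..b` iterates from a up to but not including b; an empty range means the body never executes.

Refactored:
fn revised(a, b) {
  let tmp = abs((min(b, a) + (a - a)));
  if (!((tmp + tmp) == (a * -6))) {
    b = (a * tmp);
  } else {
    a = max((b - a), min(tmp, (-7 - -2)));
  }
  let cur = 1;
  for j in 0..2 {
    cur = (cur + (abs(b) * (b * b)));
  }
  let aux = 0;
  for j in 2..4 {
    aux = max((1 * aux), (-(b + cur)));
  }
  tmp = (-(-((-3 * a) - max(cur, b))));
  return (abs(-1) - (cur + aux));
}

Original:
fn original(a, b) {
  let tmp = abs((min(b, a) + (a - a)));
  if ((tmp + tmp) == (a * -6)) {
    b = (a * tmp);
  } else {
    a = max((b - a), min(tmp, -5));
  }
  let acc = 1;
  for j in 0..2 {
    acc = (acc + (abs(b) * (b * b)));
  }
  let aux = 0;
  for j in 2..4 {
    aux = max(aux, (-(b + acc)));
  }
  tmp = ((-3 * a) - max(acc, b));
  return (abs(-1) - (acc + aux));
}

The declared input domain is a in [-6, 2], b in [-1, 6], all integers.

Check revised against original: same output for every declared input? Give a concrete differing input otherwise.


a=-6, b=-1 yields -2 from original but -93312 from revised.
verdict: not equivalent; witness: a=-6, b=-1


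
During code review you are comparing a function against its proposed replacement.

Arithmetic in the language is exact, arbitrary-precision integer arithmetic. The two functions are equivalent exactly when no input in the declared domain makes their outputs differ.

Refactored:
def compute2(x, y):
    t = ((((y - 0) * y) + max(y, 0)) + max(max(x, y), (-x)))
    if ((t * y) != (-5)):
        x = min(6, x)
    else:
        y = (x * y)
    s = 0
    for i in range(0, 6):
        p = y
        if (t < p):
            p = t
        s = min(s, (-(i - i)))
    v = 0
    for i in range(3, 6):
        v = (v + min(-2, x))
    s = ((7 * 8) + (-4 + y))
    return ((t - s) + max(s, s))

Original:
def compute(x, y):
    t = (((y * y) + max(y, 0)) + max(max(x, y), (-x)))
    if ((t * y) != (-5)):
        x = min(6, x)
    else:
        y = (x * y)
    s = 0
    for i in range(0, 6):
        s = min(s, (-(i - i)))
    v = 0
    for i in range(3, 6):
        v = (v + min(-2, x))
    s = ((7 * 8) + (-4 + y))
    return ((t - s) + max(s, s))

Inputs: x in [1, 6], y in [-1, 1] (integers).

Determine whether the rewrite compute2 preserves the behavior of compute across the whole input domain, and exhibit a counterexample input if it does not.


Equivalent — the differences include local variable names differ, and comparison usage differs, and arithmetic usage differs, and branching structure differs, and statement counts differ, and constant usage differs, yet no declared input distinguishes the two.
One worked example (x=6, y=0) — compute: t=6, then ((t * y) != (-5)) is true, then x=6, then s=0, then (i=0), then s=0, then (i=1), then s=0, then (i=2), then s=0, then (i=3), then s=0, then (i=4), then s=0, then (i=5), then s=0, then v=0, then (i=3), then v=-2, then (i=4), then v=-4, then (i=5), then v=-6, then s=52, then returns 6; compute2: t=6, then ((t * y) != (-5)) is true, then x=6, then s=0, then (i=0), then p=0, then (t < p) is false, then s=0, then (i=1), then p=0, then (t < p) is false, then s=0, then (i=2), then p=0, then (t < p) is false, then s=0, then (i=3), then p=0, then (t < p) is false, then s=0, then (i=4), then p=0, then (t < p) is false, then s=0, then (i=5), then p=0, then (t < p) is false, then s=0, then v=0, then (i=3), then v=-2, then (i=4), then v=-4, then (i=5), then v=-6, then s=52, then returns 6; agreement on 6.
Sweeping the whole domain (18 inputs) finds no disagreement.
verdict: equivalent


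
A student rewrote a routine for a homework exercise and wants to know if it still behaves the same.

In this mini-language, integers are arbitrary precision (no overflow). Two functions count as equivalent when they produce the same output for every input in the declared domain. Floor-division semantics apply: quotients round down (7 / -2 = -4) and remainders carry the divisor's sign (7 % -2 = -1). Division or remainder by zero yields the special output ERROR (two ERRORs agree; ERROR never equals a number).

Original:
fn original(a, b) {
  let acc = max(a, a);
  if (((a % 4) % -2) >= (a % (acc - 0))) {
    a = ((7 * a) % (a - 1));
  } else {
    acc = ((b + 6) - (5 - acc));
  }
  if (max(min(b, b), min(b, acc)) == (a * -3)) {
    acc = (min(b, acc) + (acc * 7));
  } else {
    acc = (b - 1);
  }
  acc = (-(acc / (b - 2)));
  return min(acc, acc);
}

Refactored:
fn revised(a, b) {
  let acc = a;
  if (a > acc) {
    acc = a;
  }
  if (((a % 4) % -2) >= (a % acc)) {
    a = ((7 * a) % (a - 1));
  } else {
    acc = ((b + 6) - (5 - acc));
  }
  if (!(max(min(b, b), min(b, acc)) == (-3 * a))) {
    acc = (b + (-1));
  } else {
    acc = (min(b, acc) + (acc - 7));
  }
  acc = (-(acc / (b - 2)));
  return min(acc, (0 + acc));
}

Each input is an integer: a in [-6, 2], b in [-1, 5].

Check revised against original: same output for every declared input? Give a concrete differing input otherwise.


On input a=-6, b=0, original returns -24 while revised returns -9.
verdict: not equivalent; witness: a=-6, b=0


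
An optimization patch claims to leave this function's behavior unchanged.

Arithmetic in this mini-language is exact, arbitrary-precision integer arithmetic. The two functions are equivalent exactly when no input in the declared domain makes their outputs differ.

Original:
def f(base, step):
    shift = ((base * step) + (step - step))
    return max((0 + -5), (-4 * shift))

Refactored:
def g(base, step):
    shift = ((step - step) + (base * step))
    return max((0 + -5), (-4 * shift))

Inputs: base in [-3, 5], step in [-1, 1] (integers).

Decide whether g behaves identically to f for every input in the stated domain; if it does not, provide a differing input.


The two versions differ — the changes include same computation, different form.
As a probe, take base=4, step=1: f runs shift = 4; return -5; g runs shift = 4; return -5; both end at -5.
Across all 27 domain points the two functions coincide.
verdict: equivalent


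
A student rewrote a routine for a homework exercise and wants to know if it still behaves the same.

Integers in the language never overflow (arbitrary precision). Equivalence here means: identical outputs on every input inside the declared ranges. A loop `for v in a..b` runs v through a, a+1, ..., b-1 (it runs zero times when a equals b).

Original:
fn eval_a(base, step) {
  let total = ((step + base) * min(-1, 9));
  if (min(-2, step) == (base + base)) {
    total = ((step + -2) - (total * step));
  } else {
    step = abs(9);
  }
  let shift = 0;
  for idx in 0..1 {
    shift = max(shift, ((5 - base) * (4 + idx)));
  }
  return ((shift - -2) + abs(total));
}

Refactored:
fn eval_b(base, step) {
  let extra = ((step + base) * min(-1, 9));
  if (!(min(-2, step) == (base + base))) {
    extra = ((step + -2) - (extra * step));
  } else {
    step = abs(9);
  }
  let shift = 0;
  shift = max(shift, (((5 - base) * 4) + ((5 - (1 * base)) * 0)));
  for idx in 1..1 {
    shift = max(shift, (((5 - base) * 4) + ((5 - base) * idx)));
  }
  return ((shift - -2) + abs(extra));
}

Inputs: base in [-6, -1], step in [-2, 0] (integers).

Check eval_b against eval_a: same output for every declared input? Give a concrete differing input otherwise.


Run the pair on base=-6, step=-2.
eval_a: total becomes 8; next (min(-2, step) == (base + base)) evaluates to false; next step becomes 9; next shift becomes 0; next at idx=0:; next shift becomes 44; next final value 54
eval_b: extra becomes 8; next (!(min(-2, step) == (base + base))) evaluates to true; next extra becomes 12; next shift becomes 0; next shift becomes 44; next idx never enters its loop body; next final value 58
54 vs 58 — the two versions disagree here.
verdict: not equivalent; witness: base=-6, step=-2


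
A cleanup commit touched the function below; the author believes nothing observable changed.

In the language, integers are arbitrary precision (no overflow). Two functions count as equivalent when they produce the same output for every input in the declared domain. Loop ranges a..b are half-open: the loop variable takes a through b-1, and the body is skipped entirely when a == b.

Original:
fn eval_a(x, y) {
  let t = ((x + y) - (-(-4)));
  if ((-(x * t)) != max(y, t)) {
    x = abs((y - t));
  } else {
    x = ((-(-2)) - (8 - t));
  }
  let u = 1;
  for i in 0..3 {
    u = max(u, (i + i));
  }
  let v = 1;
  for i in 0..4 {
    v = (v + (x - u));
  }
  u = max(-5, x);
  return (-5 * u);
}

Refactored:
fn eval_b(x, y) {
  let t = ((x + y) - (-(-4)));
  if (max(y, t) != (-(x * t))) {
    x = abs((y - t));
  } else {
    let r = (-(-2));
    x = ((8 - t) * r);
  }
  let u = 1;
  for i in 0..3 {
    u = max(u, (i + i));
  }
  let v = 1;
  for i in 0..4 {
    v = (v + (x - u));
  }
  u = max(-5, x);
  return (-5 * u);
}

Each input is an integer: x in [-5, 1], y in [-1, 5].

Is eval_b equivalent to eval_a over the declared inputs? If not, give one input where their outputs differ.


At x=0, y=0: eval_a gives 25, eval_b gives -120.
verdict: not equivalent; witness: x=0, y=0


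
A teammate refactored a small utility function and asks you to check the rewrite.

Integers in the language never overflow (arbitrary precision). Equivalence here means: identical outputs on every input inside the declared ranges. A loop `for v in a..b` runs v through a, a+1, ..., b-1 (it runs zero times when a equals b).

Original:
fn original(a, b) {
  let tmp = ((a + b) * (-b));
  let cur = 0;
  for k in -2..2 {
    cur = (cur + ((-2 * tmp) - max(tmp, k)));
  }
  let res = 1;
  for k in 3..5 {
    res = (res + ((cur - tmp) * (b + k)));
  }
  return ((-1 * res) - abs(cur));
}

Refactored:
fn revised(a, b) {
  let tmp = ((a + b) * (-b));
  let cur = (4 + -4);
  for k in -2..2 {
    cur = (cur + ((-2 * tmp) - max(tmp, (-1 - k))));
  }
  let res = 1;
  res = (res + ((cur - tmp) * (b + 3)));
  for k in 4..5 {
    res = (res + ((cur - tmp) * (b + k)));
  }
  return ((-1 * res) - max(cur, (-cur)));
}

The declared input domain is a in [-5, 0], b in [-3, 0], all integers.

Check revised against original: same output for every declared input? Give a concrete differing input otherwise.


Reading the diff, among the changes: constant usage differs, plus min/max/abs usage differs, plus arithmetic usage differs, plus statement counts differ, plus loop structure differs.
As a probe, take a=0, b=0: original runs tmp=0, then cur=0, then (k=-2), then cur=0, then (k=-1), then cur=0, then (k=0), then cur=0, then (k=1), then cur=-1, then res=1, then (k=3), then res=-2, then (k=4), then res=-6, then returns 5; revised runs tmp=0, then cur=0, then (k=-2), then cur=-1, then (k=-1), then cur=-1, then (k=0), then cur=-1, then (k=1), then cur=-1, then res=1, then res=-2, then (k=4), then res=-6, then returns 5; both end at 5.
Sweeping the whole domain (24 inputs) finds no disagreement.
verdict: equivalent


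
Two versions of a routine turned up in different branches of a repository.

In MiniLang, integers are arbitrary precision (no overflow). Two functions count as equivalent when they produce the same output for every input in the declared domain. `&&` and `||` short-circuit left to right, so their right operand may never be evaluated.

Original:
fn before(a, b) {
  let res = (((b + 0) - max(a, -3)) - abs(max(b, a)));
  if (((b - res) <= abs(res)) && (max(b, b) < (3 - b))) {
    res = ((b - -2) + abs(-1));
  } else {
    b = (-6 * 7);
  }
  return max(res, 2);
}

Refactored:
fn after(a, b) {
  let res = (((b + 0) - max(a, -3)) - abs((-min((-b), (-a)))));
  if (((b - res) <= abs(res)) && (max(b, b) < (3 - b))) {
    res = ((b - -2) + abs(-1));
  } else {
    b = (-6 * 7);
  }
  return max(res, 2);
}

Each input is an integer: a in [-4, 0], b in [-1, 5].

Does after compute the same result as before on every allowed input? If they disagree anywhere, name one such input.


Comparing the listings, the differences include: min/max/abs usage differs.
One worked example (a=-2, b=3) — before: res becomes 2; next (((b - res) <= abs(res)) && (max(b, b) < (3 - b))) evaluates to false; next b becomes -42; next final value 2; after: res becomes 2; next (((b - res) <= abs(res)) && (max(b, b) < (3 - b))) evaluates to false; next b becomes -42; next final value 2; agreement on 2.
Every one of the 35 inputs gives matching results.
verdict: equivalent


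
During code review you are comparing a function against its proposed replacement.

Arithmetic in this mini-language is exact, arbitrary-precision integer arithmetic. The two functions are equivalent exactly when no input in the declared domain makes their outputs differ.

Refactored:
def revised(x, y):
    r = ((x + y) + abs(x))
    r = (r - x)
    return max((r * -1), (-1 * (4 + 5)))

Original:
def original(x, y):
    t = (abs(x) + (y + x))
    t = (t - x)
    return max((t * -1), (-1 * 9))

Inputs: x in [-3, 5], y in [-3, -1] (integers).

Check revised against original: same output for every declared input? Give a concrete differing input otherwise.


Side by side, the visible changes include: constant usage differs; and arithmetic usage differs; and local variable names differ.
Tracing x=-3, y=-1: original: t = -1; t = 2; return -2 | revised: r = -1; r = 2; return -2 — matching result -2.
Every one of the 27 inputs gives matching results.
verdict: equivalent


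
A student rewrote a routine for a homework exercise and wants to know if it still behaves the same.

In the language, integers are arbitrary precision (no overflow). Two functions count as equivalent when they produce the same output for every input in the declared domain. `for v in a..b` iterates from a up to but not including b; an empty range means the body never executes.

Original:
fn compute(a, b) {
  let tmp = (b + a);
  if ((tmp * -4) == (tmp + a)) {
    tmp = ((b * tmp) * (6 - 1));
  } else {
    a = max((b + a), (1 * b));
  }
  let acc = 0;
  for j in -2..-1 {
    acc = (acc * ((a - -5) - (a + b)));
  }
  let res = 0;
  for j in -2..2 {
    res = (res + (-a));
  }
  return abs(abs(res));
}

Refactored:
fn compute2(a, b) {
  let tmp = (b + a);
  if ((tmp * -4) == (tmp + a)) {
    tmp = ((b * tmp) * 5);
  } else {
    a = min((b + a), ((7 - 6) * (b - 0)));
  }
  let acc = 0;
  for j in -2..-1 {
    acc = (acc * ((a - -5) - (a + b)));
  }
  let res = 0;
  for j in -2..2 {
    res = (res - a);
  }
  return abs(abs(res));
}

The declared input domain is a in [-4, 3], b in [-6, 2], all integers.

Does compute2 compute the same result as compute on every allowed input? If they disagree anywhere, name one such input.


There is a counterexample at a=-4, b=-6: 24 on one side, 40 on the other.
compute: tmp := -10 | ((tmp * -4) == (tmp + a)): false | a := -6 | acc := 0 | iter j=-2: | acc := 0 | res := 0 | iter j=-2: | res := 6 | iter j=-1: | res := 12 | iter j=0: | res := 18 | iter j=1: | res := 24 | result 24
compute2: tmp := -10 | ((tmp * -4) == (tmp + a)): false | a := -10 | acc := 0 | iter j=-2: | acc := 0 | res := 0 | iter j=-2: | res := 10 | iter j=-1: | res := 20 | iter j=0: | res := 30 | iter j=1: | res := 40 | result 40
verdict: not equivalent; witness: a=-4, b=-6


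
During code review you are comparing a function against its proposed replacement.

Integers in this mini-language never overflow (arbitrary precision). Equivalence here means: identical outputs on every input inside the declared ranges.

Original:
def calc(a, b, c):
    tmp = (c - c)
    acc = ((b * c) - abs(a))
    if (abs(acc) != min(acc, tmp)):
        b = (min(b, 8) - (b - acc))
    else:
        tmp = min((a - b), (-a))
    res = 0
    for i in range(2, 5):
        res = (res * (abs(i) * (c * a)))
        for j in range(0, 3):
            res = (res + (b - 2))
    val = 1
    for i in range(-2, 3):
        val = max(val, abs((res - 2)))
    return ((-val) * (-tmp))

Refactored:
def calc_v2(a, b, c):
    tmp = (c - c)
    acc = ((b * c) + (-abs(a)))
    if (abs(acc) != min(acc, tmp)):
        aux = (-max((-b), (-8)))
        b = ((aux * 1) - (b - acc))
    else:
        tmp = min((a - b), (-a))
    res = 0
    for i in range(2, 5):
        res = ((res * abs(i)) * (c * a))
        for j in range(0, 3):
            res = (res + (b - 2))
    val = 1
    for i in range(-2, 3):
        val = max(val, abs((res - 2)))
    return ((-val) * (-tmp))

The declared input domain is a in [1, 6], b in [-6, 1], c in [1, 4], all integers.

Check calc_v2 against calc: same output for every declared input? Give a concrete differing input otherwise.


Equivalent — the differences include statement counts differ; also constant usage differs; also arithmetic usage differs; also local variable names differ; also min/max/abs usage differs, yet no declared input distinguishes the two.
Tracing a=6, b=-6, c=2: calc: tmp=0, then acc=-18, then (abs(acc) != min(acc, tmp)) is true, then b=-18, then res=0, then (i=2), then res=0, then (j=0), then res=-20, then (j=1), then res=-40, then (j=2), then res=-60, then (i=3), then res=-2160, then (j=0), then res=-2180, then (j=1), then res=-2200, then (j=2), then res=-2220, then (i=4), then res=-106560, then (j=0), then res=-106580, then (j=1), then res=-106600, then (j=2), then res=-106620, then val=1, then (i=-2), then val=106622, then (i=-1), then val=106622, then (i=0), then val=106622, then (i=1), then val=106622, then (i=2), then val=106622, then returns 0 | calc_v2: tmp=0, then acc=-18, then (abs(acc) != min(acc, tmp)) is true, then aux=-6, then b=-18, then res=0, then (i=2), then res=0, then (j=0), then res=-20, then (j=1), then res=-40, then (j=2), then res=-60, then (i=3), then res=-2160, then (j=0), then res=-2180, then (j=1), then res=-2200, then (j=2), then res=-2220, then (i=4), then res=-106560, then (j=0), then res=-106580, then (j=1), then res=-106600, then (j=2), then res=-106620, then val=1, then (i=-2), then val=106622, then (i=-1), then val=106622, then (i=0), then val=106622, then (i=1), then val=106622, then (i=2), then val=106622, then returns 0 — matching result 0.
Every one of the 192 inputs gives matching results.
verdict: equivalent


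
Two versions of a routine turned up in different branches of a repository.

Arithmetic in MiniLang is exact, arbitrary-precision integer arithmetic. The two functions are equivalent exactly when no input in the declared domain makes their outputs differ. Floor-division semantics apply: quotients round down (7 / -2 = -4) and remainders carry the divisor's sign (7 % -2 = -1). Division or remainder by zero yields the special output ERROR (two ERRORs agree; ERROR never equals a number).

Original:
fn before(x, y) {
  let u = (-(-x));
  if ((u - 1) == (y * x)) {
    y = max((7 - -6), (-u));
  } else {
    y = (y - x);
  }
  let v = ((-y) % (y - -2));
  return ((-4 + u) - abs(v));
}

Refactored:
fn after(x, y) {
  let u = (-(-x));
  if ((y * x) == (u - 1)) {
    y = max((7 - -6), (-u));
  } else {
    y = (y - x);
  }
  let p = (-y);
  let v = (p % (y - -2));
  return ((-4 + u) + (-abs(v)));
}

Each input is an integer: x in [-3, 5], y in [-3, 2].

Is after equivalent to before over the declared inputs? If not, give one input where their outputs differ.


Although arithmetic usage differs, statement counts differ, local variable names differ, 54/54 inputs agree.
verdict: equivalent


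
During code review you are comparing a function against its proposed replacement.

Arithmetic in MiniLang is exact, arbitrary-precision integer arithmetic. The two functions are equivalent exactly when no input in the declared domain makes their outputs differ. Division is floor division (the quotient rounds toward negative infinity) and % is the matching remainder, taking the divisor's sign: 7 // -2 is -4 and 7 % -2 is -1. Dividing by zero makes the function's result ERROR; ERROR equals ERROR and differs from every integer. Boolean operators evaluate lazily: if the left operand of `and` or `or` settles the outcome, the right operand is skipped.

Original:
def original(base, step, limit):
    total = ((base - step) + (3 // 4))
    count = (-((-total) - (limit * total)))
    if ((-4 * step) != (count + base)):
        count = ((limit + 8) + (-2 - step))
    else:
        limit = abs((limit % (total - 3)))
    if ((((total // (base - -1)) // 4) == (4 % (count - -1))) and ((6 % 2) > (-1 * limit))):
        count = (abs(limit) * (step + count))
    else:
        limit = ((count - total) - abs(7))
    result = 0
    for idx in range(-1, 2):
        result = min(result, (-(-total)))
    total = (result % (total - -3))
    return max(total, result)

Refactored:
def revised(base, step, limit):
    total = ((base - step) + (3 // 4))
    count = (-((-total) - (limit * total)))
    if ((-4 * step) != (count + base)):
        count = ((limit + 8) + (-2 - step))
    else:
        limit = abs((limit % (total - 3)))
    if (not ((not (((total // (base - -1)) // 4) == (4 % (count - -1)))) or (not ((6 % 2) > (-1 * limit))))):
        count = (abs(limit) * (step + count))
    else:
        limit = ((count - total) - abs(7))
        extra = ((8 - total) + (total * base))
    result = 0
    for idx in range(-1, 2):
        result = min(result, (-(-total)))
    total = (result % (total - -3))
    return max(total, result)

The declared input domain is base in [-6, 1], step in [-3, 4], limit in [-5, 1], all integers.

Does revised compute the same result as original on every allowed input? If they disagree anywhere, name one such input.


Equivalent — the differences include boolean connective usage differs; and constant usage differs; and local variable names differ; and statement counts differ; and arithmetic usage differs, yet no declared input distinguishes the two.
One worked example (base=-1, step=0, limit=1) — original: total becomes -1; next count becomes -2; next ((-4 * step) != (count + base)) evaluates to true; next count becomes 7; next hits division by zero so the output is ERROR; revised: total becomes -1; next count becomes -2; next ((-4 * step) != (count + base)) evaluates to true; next count becomes 7; next hits division by zero so the output is ERROR; agreement on ERROR.
Sweeping the whole domain (448 inputs) finds no disagreement.
verdict: equivalent


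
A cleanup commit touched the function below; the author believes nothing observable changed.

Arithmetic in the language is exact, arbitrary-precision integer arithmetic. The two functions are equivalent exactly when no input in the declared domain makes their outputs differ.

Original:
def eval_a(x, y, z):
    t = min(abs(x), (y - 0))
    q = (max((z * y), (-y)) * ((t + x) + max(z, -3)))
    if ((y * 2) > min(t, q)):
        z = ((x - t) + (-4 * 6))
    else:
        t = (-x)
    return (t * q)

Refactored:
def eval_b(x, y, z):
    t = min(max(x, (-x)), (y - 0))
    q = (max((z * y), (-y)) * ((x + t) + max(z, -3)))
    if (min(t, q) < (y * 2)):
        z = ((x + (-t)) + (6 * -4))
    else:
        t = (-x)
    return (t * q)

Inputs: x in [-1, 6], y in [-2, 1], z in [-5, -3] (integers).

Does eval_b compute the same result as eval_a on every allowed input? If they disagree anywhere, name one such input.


Although arithmetic usage differs, and comparison usage differs, and min/max/abs usage differs, 96/96 inputs agree.
verdict: equivalent


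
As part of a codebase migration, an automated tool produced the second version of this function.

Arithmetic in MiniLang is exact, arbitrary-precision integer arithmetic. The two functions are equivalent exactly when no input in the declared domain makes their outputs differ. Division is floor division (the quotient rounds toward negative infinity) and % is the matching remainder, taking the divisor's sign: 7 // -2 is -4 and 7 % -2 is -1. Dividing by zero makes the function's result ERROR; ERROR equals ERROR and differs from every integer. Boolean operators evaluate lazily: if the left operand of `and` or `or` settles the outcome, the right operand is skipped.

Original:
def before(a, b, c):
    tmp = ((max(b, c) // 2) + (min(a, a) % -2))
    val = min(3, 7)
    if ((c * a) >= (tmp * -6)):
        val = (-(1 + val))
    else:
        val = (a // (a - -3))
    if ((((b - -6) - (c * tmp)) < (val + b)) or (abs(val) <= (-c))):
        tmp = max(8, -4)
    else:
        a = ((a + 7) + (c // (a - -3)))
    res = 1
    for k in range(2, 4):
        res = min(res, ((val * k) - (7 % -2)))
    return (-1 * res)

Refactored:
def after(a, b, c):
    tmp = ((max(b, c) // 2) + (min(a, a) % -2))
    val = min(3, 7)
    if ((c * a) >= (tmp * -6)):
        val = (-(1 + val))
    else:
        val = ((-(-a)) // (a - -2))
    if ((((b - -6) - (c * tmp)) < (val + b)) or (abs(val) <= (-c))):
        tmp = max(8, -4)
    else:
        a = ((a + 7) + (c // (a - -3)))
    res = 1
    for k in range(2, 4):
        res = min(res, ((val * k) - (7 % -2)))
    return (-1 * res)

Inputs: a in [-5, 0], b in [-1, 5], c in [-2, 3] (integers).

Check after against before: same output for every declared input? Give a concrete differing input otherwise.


There is a counterexample at a=-3, b=-1, c=-2: ERROR on one side, -1 on the other.
before: tmp := -2 | val := 3 | ((c * a) >= (tmp * -6)): false | divide-by-zero, output ERROR
after: tmp := -2 | val := 3 | ((c * a) >= (tmp * -6)): false | val := 3 | ((((b - -6) - (c * tmp)) < (val + b)) or (abs(val) <= (-c))): true | tmp := 8 | res := 1 | iter k=2: | res := 1 | iter k=3: | res := 1 | result -1
verdict: not equivalent; witness: a=-3, b=-1, c=-2


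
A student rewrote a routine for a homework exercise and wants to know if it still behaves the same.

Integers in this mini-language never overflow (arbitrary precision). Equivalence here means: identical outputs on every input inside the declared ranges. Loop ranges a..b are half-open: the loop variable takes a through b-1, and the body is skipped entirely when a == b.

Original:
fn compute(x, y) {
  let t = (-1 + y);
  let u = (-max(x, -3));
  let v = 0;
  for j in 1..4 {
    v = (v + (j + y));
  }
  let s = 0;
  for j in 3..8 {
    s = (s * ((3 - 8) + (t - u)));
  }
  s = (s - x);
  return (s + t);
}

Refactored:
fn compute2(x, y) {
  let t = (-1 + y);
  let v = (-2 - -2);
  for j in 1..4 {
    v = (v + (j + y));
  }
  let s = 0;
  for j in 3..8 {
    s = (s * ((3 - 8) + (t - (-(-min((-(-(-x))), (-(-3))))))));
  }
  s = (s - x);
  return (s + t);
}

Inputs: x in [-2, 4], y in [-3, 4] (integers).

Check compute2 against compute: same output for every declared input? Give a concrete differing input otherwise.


Behavior is preserved: although local variable names differ; and statement counts differ; and constant usage differs; and min/max/abs usage differs; and arithmetic usage differs, the outputs never diverge.
Tracing x=0, y=1: compute: t=0, then u=0, then v=0, then (j=1), then v=2, then (j=2), then v=5, then (j=3), then v=9, then s=0, then (j=3), then s=0, then (j=4), then s=0, then (j=5), then s=0, then (j=6), then s=0, then (j=7), then s=0, then s=0, then returns 0 | compute2: t=0, then v=0, then (j=1), then v=2, then (j=2), then v=5, then (j=3), then v=9, then s=0, then (j=3), then s=0, then (j=4), then s=0, then (j=5), then s=0, then (j=6), then s=0, then (j=7), then s=0, then s=0, then returns 0 — matching result 0.
Checked all 56 inputs in the declared domain: the outputs agree on every one.
verdict: equivalent


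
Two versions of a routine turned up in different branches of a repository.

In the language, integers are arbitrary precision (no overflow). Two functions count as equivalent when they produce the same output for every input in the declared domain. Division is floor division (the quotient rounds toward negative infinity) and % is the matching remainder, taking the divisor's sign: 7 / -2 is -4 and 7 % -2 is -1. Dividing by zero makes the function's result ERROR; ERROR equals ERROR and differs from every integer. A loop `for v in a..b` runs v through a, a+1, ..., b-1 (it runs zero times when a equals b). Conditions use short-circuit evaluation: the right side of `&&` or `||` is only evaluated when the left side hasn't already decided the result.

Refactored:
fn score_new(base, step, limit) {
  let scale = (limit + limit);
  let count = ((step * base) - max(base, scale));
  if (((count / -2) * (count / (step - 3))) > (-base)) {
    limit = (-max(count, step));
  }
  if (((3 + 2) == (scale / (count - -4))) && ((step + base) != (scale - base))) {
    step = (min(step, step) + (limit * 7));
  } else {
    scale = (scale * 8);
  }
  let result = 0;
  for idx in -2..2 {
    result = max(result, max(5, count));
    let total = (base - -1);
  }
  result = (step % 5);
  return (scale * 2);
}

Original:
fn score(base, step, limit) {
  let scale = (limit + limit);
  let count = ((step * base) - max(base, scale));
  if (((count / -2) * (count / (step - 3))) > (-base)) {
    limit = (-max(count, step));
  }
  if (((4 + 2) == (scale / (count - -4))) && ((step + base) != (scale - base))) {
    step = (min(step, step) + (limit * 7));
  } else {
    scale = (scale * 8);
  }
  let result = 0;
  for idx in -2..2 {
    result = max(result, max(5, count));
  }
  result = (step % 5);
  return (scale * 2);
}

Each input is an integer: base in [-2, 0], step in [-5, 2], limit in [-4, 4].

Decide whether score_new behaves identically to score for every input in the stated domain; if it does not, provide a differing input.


Run the pair on base=-1, step=-3, limit=3.
score: scale=6, then count=-3, then (((count / -2) * (count / (step - 3))) > (-base)) is false, then (((4 + 2) == (scale / (count - -4))) && ((step + base) != (scale - base))) is true, then step=18, then result=0, then (idx=-2), then result=5, then (idx=-1), then result=5, then (idx=0), then result=5, then (idx=1), then result=5, then result=3, then returns 12
score_new: scale=6, then count=-3, then (((count / -2) * (count / (step - 3))) > (-base)) is false, then (((3 + 2) == (scale / (count - -4))) && ((step + base) != (scale - base))) is false, then scale=48, then result=0, then (idx=-2), then result=5, then total=0, then (idx=-1), then result=5, then total=0, then (idx=0), then result=5, then total=0, then (idx=1), then result=5, then total=0, then result=2, then returns 96
12 and 96 differ, so these are not the same function on this domain.
verdict: not equivalent; witness: base=-1, step=-3, limit=3
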